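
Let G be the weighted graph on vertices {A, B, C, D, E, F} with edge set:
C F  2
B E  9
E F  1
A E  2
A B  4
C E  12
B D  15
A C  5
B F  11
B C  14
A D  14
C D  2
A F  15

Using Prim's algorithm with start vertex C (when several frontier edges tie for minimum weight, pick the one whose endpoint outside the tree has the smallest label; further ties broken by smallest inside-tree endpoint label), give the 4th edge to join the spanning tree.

A-E

Prim's algorithm from C:
Step 1: cheapest edge leaving the tree is C D (2); add D.
Step 2: cheapest edge leaving the tree is C F (2); add F.
Step 3: cheapest edge leaving the tree is E F (1); add E.
Step 4: cheapest edge leaving the tree is A E (2); add A.
Step 5: cheapest edge leaving the tree is A B (4); add B.
The 4th edge added is A E.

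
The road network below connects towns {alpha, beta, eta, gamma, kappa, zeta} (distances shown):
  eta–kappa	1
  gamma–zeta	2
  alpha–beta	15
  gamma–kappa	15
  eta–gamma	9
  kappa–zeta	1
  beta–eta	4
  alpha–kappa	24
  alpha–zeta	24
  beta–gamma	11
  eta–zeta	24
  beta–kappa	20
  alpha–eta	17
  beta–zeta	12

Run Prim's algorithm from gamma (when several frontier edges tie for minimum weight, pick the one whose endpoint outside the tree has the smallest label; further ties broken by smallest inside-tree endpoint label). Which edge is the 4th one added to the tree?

Prim, starting at gamma.
Step 1: frontier [gamma–zeta 2, eta–gamma 9, beta–gamma 11, gamma–kappa 15] → take gamma–zeta (2); add zeta.
Step 2: frontier [eta–gamma 9, beta–gamma 11, gamma–kappa 15, kappa–zeta 1, beta–zeta 12, alpha–zeta 24, eta–zeta 24] → take kappa–zeta (1); add kappa.
Step 3: frontier [eta–gamma 9, beta–gamma 11, eta–kappa 1, beta–kappa 20, alpha–kappa 24, beta–zeta 12, alpha–zeta 24, eta–zeta 24] → take eta–kappa (1); add eta.
Step 4: frontier [beta–eta 4, alpha–eta 17, beta–gamma 11, beta–kappa 20, alpha–kappa 24, beta–zeta 12, alpha–zeta 24] → take beta–eta (4); add beta.
Step 5: frontier [alpha–beta 15, alpha–eta 17, alpha–kappa 24, alpha–zeta 24] → take alpha–beta (15); add alpha.
The 4th edge added is beta–eta.

beta-eta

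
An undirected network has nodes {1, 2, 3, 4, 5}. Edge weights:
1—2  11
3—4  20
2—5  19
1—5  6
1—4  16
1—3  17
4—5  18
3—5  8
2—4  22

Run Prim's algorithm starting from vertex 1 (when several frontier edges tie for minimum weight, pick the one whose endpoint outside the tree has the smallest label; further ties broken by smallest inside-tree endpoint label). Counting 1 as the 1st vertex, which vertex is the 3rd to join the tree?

Grow the tree from 1 using Prim:
Step 1: frontier [1—5 6, 1—2 11, 1—4 16, 1—3 17] → take 1—5 (6); add 5.
Step 2: frontier [1—2 11, 1—4 16, 1—3 17, 3—5 8, 4—5 18, 2—5 19] → take 3—5 (8); add 3.
Step 3: frontier [1—2 11, 1—4 16, 3—4 20, 4—5 18, 2—5 19] → take 1—2 (11); add 2.
Step 4: frontier [1—4 16, 2—4 22, 3—4 20, 4—5 18] → take 1—4 (16); add 4.
Vertex order: 1, 5, 3, 2, 4. The 3rd vertex is 3.

3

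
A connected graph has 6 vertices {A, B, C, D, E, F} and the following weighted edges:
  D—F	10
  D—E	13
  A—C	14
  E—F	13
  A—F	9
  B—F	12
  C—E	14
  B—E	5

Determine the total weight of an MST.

50

Kruskal's algorithm — process edges by increasing weight (ties by edge label):
B—E (5): add — endpoints in different components.
A—F (9): add — endpoints in different components.
D—F (10): add — endpoints in different components.
B—F (12): add — endpoints in different components.
D—E (13): skip — D and E already connected.
E—F (13): skip — E and F already connected.
A—C (14): add — endpoints in different components.
MST edges: B—E, A—F, D—F, B—F, A—C; total weight 5+9+10+12+14 = 50.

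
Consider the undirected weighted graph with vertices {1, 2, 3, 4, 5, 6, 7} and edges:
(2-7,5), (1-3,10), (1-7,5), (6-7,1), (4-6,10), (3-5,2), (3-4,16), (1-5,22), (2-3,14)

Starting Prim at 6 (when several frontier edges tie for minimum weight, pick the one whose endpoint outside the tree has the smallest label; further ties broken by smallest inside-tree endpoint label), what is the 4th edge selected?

1-3

Grow the tree from 6 using Prim:
Step 1: frontier [6-7 1, 4-6 10] → take 6-7 (1); add 7.
Step 2: frontier [4-6 10, 1-7 5, 2-7 5] → take 1-7 (5); add 1.
Step 3: frontier [1-3 10, 1-5 22, 4-6 10, 2-7 5] → take 2-7 (5); add 2.
Step 4: frontier [1-3 10, 1-5 22, 2-3 14, 4-6 10] → take 1-3 (10); add 3.
Step 5: frontier [1-5 22, 3-5 2, 3-4 16, 4-6 10] → take 3-5 (2); add 5.
Step 6: frontier [3-4 16, 4-6 10] → take 4-6 (10); add 4.
The 4th edge added is 1-3.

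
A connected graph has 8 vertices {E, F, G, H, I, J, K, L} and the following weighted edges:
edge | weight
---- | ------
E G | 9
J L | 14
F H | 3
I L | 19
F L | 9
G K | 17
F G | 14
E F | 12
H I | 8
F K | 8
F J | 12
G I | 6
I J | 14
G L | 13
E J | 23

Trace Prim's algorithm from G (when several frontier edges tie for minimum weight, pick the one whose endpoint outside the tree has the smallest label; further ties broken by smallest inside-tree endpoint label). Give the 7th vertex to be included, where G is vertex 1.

Grow the tree from G using Prim:
Step 1: cheapest edge leaving the tree is G I (6); add I.
Step 2: cheapest edge leaving the tree is H I (8); add H.
Step 3: cheapest edge leaving the tree is F H (3); add F.
Step 4: cheapest edge leaving the tree is F K (8); add K.
Step 5: cheapest edge leaving the tree is E G (9); add E.
Step 6: cheapest edge leaving the tree is F L (9); add L.
Step 7: cheapest edge leaving the tree is F J (12); add J.
Vertex order: G, I, H, F, K, E, L, J. The 7th vertex is L.

L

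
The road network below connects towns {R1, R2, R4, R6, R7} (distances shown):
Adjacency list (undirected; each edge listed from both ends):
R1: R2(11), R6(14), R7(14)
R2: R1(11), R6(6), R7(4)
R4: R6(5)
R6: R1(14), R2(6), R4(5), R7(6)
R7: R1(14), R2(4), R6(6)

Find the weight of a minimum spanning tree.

26

Sort edges by weight, then run Kruskal:
R2—R7 (4): add — endpoints in different components.
R4—R6 (5): add — endpoints in different components.
R2—R6 (6): add — endpoints in different components.
R6—R7 (6): skip — R7 and R6 already connected.
R1—R2 (11): add — endpoints in different components.
MST edges: R2—R7, R4—R6, R2—R6, R1—R2; total weight 4+5+6+11 = 26.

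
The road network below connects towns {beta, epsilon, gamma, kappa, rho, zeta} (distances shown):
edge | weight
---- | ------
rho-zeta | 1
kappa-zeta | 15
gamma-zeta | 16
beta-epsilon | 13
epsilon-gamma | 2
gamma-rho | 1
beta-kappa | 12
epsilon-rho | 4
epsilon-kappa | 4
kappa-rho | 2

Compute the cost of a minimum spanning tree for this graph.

Sort edges by weight, then run Kruskal:
gamma-rho (1): add. Components now {beta} {epsilon} {gamma,rho} {zeta} {kappa}
rho-zeta (1): add. Components now {beta} {epsilon} {gamma,rho,zeta} {kappa}
epsilon-gamma (2): add. Components now {beta} {epsilon,gamma,rho,zeta} {kappa}
kappa-rho (2): add. Components now {beta} {epsilon,gamma,kappa,rho,zeta}
epsilon-kappa (4): skip — epsilon and kappa already connected.
epsilon-rho (4): skip — epsilon and rho already connected.
beta-kappa (12): add. Components now {beta,epsilon,gamma,kappa,rho,zeta}
MST edges: gamma-rho, rho-zeta, epsilon-gamma, kappa-rho, beta-kappa; total weight 1+1+2+2+12 = 18.

18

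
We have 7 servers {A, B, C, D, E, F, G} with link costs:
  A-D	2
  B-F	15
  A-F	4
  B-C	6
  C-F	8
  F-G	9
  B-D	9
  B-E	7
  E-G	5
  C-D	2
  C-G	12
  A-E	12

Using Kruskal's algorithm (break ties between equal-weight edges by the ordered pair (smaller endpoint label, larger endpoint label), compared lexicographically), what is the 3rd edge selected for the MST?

A-F

Kruskal's algorithm — process edges by increasing weight (ties by edge label):
A-D (2): add. Components now {A,D} {B} {C} {E} {F} {G}
C-D (2): add. Components now {A,C,D} {B} {E} {F} {G}
A-F (4): add. Components now {A,C,D,F} {B} {E} {G}
E-G (5): add. Components now {A,C,D,F} {B} {E,G}
B-C (6): add. Components now {A,B,C,D,F} {E,G}
B-E (7): add. Components now {A,B,C,D,E,F,G}
The 3rd edge added is A-F.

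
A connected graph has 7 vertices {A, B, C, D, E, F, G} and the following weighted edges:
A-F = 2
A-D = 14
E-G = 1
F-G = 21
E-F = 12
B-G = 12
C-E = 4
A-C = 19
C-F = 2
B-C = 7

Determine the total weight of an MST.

30

Prim's algorithm from A:
Step 1: frontier [A-F 2, A-D 14, A-C 19] → take A-F (2); add F.
Step 2: frontier [A-D 14, A-C 19, C-F 2, E-F 12, F-G 21] → take C-F (2); add C.
Step 3: frontier [A-D 14, C-E 4, B-C 7, E-F 12, F-G 21] → take C-E (4); add E.
Step 4: frontier [A-D 14, B-C 7, E-G 1, F-G 21] → take E-G (1); add G.
Step 5: frontier [A-D 14, B-C 7, B-G 12] → take B-C (7); add B.
Step 6: frontier [A-D 14] → take A-D (14); add D.
MST edges: A-F, C-F, C-E, E-G, B-C, A-D; total weight 2+2+4+1+7+14 = 30.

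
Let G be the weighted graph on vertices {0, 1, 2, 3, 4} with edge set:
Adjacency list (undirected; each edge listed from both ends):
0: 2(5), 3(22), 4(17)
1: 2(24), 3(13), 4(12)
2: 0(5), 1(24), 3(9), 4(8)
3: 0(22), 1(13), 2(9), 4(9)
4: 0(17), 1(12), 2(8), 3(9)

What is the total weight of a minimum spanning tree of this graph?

34

Kruskal's algorithm — process edges by increasing weight (ties by edge label):
0–2 (5): add. Components now {0,2} {1} {3} {4}
2–4 (8): add. Components now {0,2,4} {1} {3}
2–3 (9): add. Components now {0,2,3,4} {1}
3–4 (9): skip — 3 and 4 already connected.
1–4 (12): add. Components now {0,1,2,3,4}
MST edges: 0–2, 2–4, 2–3, 1–4; total weight 5+8+9+12 = 34.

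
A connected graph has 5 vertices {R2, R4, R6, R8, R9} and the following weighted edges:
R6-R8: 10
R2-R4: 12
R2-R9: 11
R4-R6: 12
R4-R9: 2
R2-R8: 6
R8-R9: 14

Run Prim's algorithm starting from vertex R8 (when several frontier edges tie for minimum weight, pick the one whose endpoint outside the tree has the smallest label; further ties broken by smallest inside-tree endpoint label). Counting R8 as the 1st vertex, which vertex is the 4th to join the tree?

R9

Prim, starting at R8.
Step 1: cheapest edge leaving the tree is R2-R8 (6); add R2.
Step 2: cheapest edge leaving the tree is R6-R8 (10); add R6.
Step 3: cheapest edge leaving the tree is R2-R9 (11); add R9.
Step 4: cheapest edge leaving the tree is R4-R9 (2); add R4.
Vertex order: R8, R2, R6, R9, R4. The 4th vertex is R9.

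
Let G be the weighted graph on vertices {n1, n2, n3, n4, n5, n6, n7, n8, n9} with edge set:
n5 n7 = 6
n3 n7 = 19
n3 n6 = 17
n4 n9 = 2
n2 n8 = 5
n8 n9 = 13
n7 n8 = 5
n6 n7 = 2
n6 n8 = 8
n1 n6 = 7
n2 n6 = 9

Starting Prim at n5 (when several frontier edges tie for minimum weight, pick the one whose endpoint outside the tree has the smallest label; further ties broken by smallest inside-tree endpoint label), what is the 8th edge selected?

n3-n6

Grow the tree from n5 using Prim:
Step 1: frontier [n5 n7 6] → take n5 n7 (6); add n7.
Step 2: frontier [n6 n7 2, n7 n8 5, n3 n7 19] → take n6 n7 (2); add n6.
Step 3: frontier [n1 n6 7, n6 n8 8, n2 n6 9, n3 n6 17, n7 n8 5, n3 n7 19] → take n7 n8 (5); add n8.
Step 4: frontier [n1 n6 7, n2 n6 9, n3 n6 17, n3 n7 19, n2 n8 5, n8 n9 13] → take n2 n8 (5); add n2.
Step 5: frontier [n1 n6 7, n3 n6 17, n3 n7 19, n8 n9 13] → take n1 n6 (7); add n1.
Step 6: frontier [n3 n6 17, n3 n7 19, n8 n9 13] → take n8 n9 (13); add n9.
Step 7: frontier [n3 n6 17, n3 n7 19, n4 n9 2] → take n4 n9 (2); add n4.
Step 8: frontier [n3 n6 17, n3 n7 19] → take n3 n6 (17); add n3.
The 8th edge added is n3 n6.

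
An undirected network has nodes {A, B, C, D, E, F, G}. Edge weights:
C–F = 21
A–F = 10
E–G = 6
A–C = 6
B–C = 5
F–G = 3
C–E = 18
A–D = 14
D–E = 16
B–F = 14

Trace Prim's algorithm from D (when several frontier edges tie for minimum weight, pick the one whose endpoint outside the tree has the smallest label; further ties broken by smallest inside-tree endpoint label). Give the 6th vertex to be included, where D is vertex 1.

Prim, starting at D.
Step 1: frontier [A–D 14, D–E 16] → take A–D (14); add A.
Step 2: frontier [A–C 6, A–F 10, D–E 16] → take A–C (6); add C.
Step 3: frontier [A–F 10, B–C 5, C–E 18, C–F 21, D–E 16] → take B–C (5); add B.
Step 4: frontier [A–F 10, B–F 14, C–E 18, C–F 21, D–E 16] → take A–F (10); add F.
Step 5: frontier [C–E 18, D–E 16, F–G 3] → take F–G (3); add G.
Step 6: frontier [C–E 18, D–E 16, E–G 6] → take E–G (6); add E.
Vertex order: D, A, C, B, F, G, E. The 6th vertex is G.

G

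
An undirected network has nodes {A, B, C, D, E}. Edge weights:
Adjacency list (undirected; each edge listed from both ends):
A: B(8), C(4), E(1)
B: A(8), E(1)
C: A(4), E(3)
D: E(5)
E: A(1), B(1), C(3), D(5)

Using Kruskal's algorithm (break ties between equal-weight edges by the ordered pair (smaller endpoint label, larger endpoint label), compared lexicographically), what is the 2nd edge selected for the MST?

B-E

Sort edges by weight, then run Kruskal:
A–E (1): add. Components now {A,E} {B} {C} {D}
B–E (1): add. Components now {A,B,E} {C} {D}
C–E (3): add. Components now {A,B,C,E} {D}
A–C (4): skip — A and C already connected.
D–E (5): add. Components now {A,B,C,D,E}
The 2nd edge added is B–E.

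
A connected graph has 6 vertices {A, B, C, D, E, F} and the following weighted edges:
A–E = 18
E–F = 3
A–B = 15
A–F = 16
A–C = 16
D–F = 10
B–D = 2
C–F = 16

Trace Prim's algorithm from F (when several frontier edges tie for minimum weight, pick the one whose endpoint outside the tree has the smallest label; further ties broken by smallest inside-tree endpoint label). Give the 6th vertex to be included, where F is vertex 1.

Prim, starting at F.
Step 1: cheapest edge leaving the tree is E–F (3); add E.
Step 2: cheapest edge leaving the tree is D–F (10); add D.
Step 3: cheapest edge leaving the tree is B–D (2); add B.
Step 4: cheapest edge leaving the tree is A–B (15); add A.
Step 5: cheapest edge leaving the tree is A–C (16); add C.
Vertex order: F, E, D, B, A, C. The 6th vertex is C.

C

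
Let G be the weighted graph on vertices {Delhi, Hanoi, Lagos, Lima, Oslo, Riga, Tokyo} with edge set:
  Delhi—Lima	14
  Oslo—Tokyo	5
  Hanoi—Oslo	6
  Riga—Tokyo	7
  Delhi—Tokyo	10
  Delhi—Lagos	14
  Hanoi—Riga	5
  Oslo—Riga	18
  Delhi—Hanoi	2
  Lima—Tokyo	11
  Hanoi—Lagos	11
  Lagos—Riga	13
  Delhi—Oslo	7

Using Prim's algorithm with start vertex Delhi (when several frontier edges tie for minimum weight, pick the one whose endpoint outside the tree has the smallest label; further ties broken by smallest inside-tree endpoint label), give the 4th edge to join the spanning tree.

Oslo-Tokyo

Grow the tree from Delhi using Prim:
Step 1: frontier [Delhi—Hanoi 2, Delhi—Oslo 7, Delhi—Tokyo 10, Delhi—Lagos 14, Delhi—Lima 14] → take Delhi—Hanoi (2); add Hanoi.
Step 2: frontier [Delhi—Oslo 7, Delhi—Tokyo 10, Delhi—Lagos 14, Delhi—Lima 14, Hanoi—Riga 5, Hanoi—Oslo 6, Hanoi—Lagos 11] → take Hanoi—Riga (5); add Riga.
Step 3: frontier [Delhi—Oslo 7, Delhi—Tokyo 10, Delhi—Lagos 14, Delhi—Lima 14, Hanoi—Oslo 6, Hanoi—Lagos 11, Riga—Tokyo 7, Lagos—Riga 13, Oslo—Riga 18] → take Hanoi—Oslo (6); add Oslo.
Step 4: frontier [Delhi—Tokyo 10, Delhi—Lagos 14, Delhi—Lima 14, Hanoi—Lagos 11, Oslo—Tokyo 5, Riga—Tokyo 7, Lagos—Riga 13] → take Oslo—Tokyo (5); add Tokyo.
Step 5: frontier [Delhi—Lagos 14, Delhi—Lima 14, Hanoi—Lagos 11, Lagos—Riga 13, Lima—Tokyo 11] → take Hanoi—Lagos (11); add Lagos.
Step 6: frontier [Delhi—Lima 14, Lima—Tokyo 11] → take Lima—Tokyo (11); add Lima.
The 4th edge added is Oslo—Tokyo.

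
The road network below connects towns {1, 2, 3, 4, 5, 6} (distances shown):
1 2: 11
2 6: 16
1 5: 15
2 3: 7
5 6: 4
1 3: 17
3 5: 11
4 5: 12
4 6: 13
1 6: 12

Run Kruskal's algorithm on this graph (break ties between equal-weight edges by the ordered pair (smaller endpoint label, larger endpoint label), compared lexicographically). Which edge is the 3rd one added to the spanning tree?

Kruskal's algorithm — process edges by increasing weight (ties by edge label):
5 6 (4): add. Components now {1} {2} {3} {4} {5,6}
2 3 (7): add. Components now {1} {2,3} {4} {5,6}
1 2 (11): add. Components now {1,2,3} {4} {5,6}
3 5 (11): add. Components now {1,2,3,5,6} {4}
1 6 (12): skip — 1 and 6 already connected.
4 5 (12): add. Components now {1,2,3,4,5,6}
The 3rd edge added is 1 2.

1-2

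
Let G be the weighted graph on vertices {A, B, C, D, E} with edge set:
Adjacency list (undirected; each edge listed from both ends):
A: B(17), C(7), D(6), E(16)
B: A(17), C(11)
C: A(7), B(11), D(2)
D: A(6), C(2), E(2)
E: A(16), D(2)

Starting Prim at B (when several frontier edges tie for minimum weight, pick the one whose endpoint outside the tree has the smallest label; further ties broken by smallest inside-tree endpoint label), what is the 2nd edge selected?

C-D

Grow the tree from B using Prim:
Step 1: cheapest edge leaving the tree is B–C (11); add C.
Step 2: cheapest edge leaving the tree is C–D (2); add D.
Step 3: cheapest edge leaving the tree is D–E (2); add E.
Step 4: cheapest edge leaving the tree is A–D (6); add A.
The 2nd edge added is C–D.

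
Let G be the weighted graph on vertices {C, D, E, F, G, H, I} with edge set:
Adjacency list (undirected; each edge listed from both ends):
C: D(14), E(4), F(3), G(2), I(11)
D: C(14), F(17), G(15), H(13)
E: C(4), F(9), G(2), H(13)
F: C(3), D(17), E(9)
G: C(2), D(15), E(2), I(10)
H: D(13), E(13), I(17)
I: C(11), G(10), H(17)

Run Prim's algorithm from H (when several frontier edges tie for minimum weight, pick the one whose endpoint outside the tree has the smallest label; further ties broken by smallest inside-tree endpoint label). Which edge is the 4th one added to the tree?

C-G

Prim's algorithm from H:
Step 1: cheapest edge leaving the tree is D–H (13); add D.
Step 2: cheapest edge leaving the tree is E–H (13); add E.
Step 3: cheapest edge leaving the tree is E–G (2); add G.
Step 4: cheapest edge leaving the tree is C–G (2); add C.
Step 5: cheapest edge leaving the tree is C–F (3); add F.
Step 6: cheapest edge leaving the tree is G–I (10); add I.
The 4th edge added is C–G.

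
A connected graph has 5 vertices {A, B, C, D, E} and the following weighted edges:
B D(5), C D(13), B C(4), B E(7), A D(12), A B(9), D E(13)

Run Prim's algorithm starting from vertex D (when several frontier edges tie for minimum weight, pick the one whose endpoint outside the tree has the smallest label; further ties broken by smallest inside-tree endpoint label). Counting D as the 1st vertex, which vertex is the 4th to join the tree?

E

Prim, starting at D.
Step 1: cheapest edge leaving the tree is B D (5); add B.
Step 2: cheapest edge leaving the tree is B C (4); add C.
Step 3: cheapest edge leaving the tree is B E (7); add E.
Step 4: cheapest edge leaving the tree is A B (9); add A.
Vertex order: D, B, C, E, A. The 4th vertex is E.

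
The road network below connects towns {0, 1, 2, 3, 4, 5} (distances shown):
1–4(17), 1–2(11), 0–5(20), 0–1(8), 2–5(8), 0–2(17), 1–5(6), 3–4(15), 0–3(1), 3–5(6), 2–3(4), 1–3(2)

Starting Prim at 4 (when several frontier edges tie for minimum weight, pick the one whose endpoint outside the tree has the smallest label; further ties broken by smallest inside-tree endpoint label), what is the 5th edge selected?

1-5

Prim, starting at 4.
Step 1: frontier [3–4 15, 1–4 17] → take 3–4 (15); add 3.
Step 2: frontier [0–3 1, 1–3 2, 2–3 4, 3–5 6, 1–4 17] → take 0–3 (1); add 0.
Step 3: frontier [0–1 8, 0–2 17, 0–5 20, 1–3 2, 2–3 4, 3–5 6, 1–4 17] → take 1–3 (2); add 1.
Step 4: frontier [0–2 17, 0–5 20, 1–5 6, 1–2 11, 2–3 4, 3–5 6] → take 2–3 (4); add 2.
Step 5: frontier [0–5 20, 1–5 6, 2–5 8, 3–5 6] → take 1–5 (6); add 5.
The 5th edge added is 1–5.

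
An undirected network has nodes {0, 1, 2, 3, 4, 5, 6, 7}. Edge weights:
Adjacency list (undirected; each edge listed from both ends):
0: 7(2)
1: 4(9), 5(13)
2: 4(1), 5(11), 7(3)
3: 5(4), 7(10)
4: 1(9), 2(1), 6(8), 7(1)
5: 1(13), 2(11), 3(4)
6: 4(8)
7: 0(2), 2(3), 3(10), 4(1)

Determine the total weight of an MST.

Prim's algorithm from 5:
Step 1: frontier [3—5 4, 2—5 11, 1—5 13] → take 3—5 (4); add 3.
Step 2: frontier [3—7 10, 2—5 11, 1—5 13] → take 3—7 (10); add 7.
Step 3: frontier [2—5 11, 1—5 13, 4—7 1, 0—7 2, 2—7 3] → take 4—7 (1); add 4.
Step 4: frontier [2—4 1, 4—6 8, 1—4 9, 2—5 11, 1—5 13, 0—7 2, 2—7 3] → take 2—4 (1); add 2.
Step 5: frontier [4—6 8, 1—4 9, 1—5 13, 0—7 2] → take 0—7 (2); add 0.
Step 6: frontier [4—6 8, 1—4 9, 1—5 13] → take 4—6 (8); add 6.
Step 7: frontier [1—4 9, 1—5 13] → take 1—4 (9); add 1.
MST edges: 3—5, 3—7, 4—7, 2—4, 0—7, 4—6, 1—4; total weight 4+10+1+1+2+8+9 = 35.

35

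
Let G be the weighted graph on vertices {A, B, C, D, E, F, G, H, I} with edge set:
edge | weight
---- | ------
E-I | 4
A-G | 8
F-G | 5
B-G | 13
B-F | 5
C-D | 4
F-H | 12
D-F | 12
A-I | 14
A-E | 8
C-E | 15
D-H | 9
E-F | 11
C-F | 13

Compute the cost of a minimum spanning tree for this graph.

Kruskal's algorithm — process edges by increasing weight (ties by edge label):
C-D (4): add — endpoints in different components.
E-I (4): add — endpoints in different components.
B-F (5): add — endpoints in different components.
F-G (5): add — endpoints in different components.
A-E (8): add — endpoints in different components.
A-G (8): add — endpoints in different components.
D-H (9): add — endpoints in different components.
E-F (11): skip — E and F already connected.
D-F (12): add — endpoints in different components.
MST edges: C-D, E-I, B-F, F-G, A-E, A-G, D-H, D-F; total weight 4+4+5+5+8+8+9+12 = 55.

55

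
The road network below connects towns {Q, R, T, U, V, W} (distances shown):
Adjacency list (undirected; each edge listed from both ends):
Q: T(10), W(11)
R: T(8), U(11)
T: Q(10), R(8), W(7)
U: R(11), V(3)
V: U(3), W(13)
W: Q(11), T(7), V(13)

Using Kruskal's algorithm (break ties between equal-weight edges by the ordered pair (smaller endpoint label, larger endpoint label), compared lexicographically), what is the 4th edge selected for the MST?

Q-T

Kruskal's algorithm — process edges by increasing weight (ties by edge label):
U-V (3): add — endpoints in different components.
T-W (7): add — endpoints in different components.
R-T (8): add — endpoints in different components.
Q-T (10): add — endpoints in different components.
Q-W (11): skip — W and Q already connected.
R-U (11): add — endpoints in different components.
The 4th edge added is Q-T.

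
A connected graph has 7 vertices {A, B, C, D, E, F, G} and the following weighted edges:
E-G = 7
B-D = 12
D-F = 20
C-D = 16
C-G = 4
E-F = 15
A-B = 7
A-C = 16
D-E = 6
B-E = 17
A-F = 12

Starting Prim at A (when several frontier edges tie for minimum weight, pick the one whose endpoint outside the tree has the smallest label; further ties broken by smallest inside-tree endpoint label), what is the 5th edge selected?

C-G

Prim, starting at A.
Step 1: cheapest edge leaving the tree is A-B (7); add B.
Step 2: cheapest edge leaving the tree is B-D (12); add D.
Step 3: cheapest edge leaving the tree is D-E (6); add E.
Step 4: cheapest edge leaving the tree is E-G (7); add G.
Step 5: cheapest edge leaving the tree is C-G (4); add C.
Step 6: cheapest edge leaving the tree is A-F (12); add F.
The 5th edge added is C-G.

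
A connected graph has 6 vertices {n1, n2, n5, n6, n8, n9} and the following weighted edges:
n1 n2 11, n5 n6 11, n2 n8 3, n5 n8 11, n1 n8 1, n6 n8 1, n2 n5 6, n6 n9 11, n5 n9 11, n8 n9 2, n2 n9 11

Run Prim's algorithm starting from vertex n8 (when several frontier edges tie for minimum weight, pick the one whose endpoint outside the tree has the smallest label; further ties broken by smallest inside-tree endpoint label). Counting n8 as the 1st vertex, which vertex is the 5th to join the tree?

n2

Prim's algorithm from n8:
Step 1: cheapest edge leaving the tree is n1 n8 (1); add n1.
Step 2: cheapest edge leaving the tree is n6 n8 (1); add n6.
Step 3: cheapest edge leaving the tree is n8 n9 (2); add n9.
Step 4: cheapest edge leaving the tree is n2 n8 (3); add n2.
Step 5: cheapest edge leaving the tree is n2 n5 (6); add n5.
Vertex order: n8, n1, n6, n9, n2, n5. The 5th vertex is n2.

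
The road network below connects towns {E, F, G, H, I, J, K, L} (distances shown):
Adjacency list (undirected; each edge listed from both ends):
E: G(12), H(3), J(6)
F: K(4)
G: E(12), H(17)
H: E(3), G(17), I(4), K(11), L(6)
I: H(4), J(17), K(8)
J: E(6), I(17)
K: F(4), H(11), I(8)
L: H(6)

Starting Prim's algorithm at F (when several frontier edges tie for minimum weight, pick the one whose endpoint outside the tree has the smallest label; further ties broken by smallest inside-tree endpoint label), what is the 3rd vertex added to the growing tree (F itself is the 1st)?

I

Grow the tree from F using Prim:
Step 1: frontier [F–K 4] → take F–K (4); add K.
Step 2: frontier [I–K 8, H–K 11] → take I–K (8); add I.
Step 3: frontier [H–I 4, I–J 17, H–K 11] → take H–I (4); add H.
Step 4: frontier [E–H 3, H–L 6, G–H 17, I–J 17] → take E–H (3); add E.
Step 5: frontier [E–J 6, E–G 12, H–L 6, G–H 17, I–J 17] → take E–J (6); add J.
Step 6: frontier [E–G 12, H–L 6, G–H 17] → take H–L (6); add L.
Step 7: frontier [E–G 12, G–H 17] → take E–G (12); add G.
Vertex order: F, K, I, H, E, J, L, G. The 3rd vertex is I.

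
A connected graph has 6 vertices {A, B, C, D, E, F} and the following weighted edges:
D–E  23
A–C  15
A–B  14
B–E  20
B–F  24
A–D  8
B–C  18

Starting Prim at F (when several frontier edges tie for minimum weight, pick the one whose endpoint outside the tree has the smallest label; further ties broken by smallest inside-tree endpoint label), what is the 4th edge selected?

Prim, starting at F.
Step 1: frontier [B–F 24] → take B–F (24); add B.
Step 2: frontier [A–B 14, B–C 18, B–E 20] → take A–B (14); add A.
Step 3: frontier [A–D 8, A–C 15, B–C 18, B–E 20] → take A–D (8); add D.
Step 4: frontier [A–C 15, B–C 18, B–E 20, D–E 23] → take A–C (15); add C.
Step 5: frontier [B–E 20, D–E 23] → take B–E (20); add E.
The 4th edge added is A–C.

A-C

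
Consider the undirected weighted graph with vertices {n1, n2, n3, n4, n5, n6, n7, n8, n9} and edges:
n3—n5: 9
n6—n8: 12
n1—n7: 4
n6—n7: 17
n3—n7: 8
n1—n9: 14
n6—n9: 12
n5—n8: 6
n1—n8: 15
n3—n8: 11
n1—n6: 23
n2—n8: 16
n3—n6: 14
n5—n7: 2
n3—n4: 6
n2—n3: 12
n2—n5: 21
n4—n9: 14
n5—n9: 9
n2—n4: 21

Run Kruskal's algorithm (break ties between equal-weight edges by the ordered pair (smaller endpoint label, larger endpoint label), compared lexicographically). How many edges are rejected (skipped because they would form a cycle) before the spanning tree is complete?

Kruskal's algorithm — process edges by increasing weight (ties by edge label):
n5—n7 (2): add — endpoints in different components.
n1—n7 (4): add — endpoints in different components.
n3—n4 (6): add — endpoints in different components.
n5—n8 (6): add — endpoints in different components.
n3—n7 (8): add — endpoints in different components.
n3—n5 (9): skip — n3 and n5 already connected.
n5—n9 (9): add — endpoints in different components.
n3—n8 (11): skip — n3 and n8 already connected.
n2—n3 (12): add — endpoints in different components.
n6—n8 (12): add — endpoints in different components.
Edges rejected before the tree was complete: 2.

2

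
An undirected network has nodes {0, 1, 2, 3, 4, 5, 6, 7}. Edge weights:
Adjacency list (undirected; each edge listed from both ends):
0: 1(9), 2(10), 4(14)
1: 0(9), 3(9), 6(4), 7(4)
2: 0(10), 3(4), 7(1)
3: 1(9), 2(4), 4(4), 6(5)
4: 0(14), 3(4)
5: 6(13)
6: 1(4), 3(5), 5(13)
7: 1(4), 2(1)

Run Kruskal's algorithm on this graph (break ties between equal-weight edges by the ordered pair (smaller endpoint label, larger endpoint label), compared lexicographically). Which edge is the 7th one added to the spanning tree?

5-6

Kruskal's algorithm — process edges by increasing weight (ties by edge label):
2 7 (1): add — endpoints in different components.
1 6 (4): add — endpoints in different components.
1 7 (4): add — endpoints in different components.
2 3 (4): add — endpoints in different components.
3 4 (4): add — endpoints in different components.
3 6 (5): skip — 3 and 6 already connected.
0 1 (9): add — endpoints in different components.
1 3 (9): skip — 1 and 3 already connected.
0 2 (10): skip — 0 and 2 already connected.
5 6 (13): add — endpoints in different components.
The 7th edge added is 5 6.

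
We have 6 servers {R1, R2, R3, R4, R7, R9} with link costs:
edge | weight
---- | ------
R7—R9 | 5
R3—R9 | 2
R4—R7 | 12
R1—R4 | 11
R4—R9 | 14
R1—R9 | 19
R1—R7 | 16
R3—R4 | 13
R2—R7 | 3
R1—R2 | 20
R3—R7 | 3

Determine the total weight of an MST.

Kruskal's algorithm — process edges by increasing weight (ties by edge label):
R3—R9 (2): add — endpoints in different components.
R2—R7 (3): add — endpoints in different components.
R3—R7 (3): add — endpoints in different components.
R7—R9 (5): skip — R7 and R9 already connected.
R1—R4 (11): add — endpoints in different components.
R4—R7 (12): add — endpoints in different components.
MST edges: R3—R9, R2—R7, R3—R7, R1—R4, R4—R7; total weight 2+3+3+11+12 = 31.

31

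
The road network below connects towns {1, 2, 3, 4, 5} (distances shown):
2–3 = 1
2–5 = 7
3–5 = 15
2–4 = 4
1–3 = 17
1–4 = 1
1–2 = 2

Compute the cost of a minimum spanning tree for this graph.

11

Sort edges by weight, then run Kruskal:
1–4 (1): add. Components now {1,4} {2} {3} {5}
2–3 (1): add. Components now {1,4} {2,3} {5}
1–2 (2): add. Components now {1,2,3,4} {5}
2–4 (4): skip — 2 and 4 already connected.
2–5 (7): add. Components now {1,2,3,4,5}
MST edges: 1–4, 2–3, 1–2, 2–5; total weight 1+1+2+7 = 11.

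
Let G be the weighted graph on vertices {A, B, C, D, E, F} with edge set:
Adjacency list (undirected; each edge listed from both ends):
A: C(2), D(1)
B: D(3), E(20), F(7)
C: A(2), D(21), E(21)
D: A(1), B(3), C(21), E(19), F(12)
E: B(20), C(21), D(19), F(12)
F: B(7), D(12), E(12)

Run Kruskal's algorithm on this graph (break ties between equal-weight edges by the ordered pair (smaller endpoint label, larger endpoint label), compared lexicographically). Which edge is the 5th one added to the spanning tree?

E-F

Sort edges by weight, then run Kruskal:
A—D (1): add — endpoints in different components.
A—C (2): add — endpoints in different components.
B—D (3): add — endpoints in different components.
B—F (7): add — endpoints in different components.
D—F (12): skip — D and F already connected.
E—F (12): add — endpoints in different components.
The 5th edge added is E—F.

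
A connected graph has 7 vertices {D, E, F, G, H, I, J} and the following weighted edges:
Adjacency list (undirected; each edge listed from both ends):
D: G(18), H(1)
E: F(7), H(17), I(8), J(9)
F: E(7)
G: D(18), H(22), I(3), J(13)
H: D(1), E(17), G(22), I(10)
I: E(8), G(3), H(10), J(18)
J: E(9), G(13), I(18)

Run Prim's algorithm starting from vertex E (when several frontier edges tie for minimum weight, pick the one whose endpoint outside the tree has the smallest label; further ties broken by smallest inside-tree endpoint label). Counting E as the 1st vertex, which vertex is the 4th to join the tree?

G

Grow the tree from E using Prim:
Step 1: frontier [E—F 7, E—I 8, E—J 9, E—H 17] → take E—F (7); add F.
Step 2: frontier [E—I 8, E—J 9, E—H 17] → take E—I (8); add I.
Step 3: frontier [E—J 9, E—H 17, G—I 3, H—I 10, I—J 18] → take G—I (3); add G.
Step 4: frontier [E—J 9, E—H 17, G—J 13, D—G 18, G—H 22, H—I 10, I—J 18] → take E—J (9); add J.
Step 5: frontier [E—H 17, D—G 18, G—H 22, H—I 10] → take H—I (10); add H.
Step 6: frontier [D—G 18, D—H 1] → take D—H (1); add D.
Vertex order: E, F, I, G, J, H, D. The 4th vertex is G.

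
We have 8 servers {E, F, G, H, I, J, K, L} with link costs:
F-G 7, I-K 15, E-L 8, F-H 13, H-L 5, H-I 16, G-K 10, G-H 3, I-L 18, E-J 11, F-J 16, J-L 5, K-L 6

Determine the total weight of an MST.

49

Kruskal's algorithm — process edges by increasing weight (ties by edge label):
G-H (3): add — endpoints in different components.
H-L (5): add — endpoints in different components.
J-L (5): add — endpoints in different components.
K-L (6): add — endpoints in different components.
F-G (7): add — endpoints in different components.
E-L (8): add — endpoints in different components.
G-K (10): skip — G and K already connected.
E-J (11): skip — E and J already connected.
F-H (13): skip — F and H already connected.
I-K (15): add — endpoints in different components.
MST edges: G-H, H-L, J-L, K-L, F-G, E-L, I-K; total weight 3+5+5+6+7+8+15 = 49.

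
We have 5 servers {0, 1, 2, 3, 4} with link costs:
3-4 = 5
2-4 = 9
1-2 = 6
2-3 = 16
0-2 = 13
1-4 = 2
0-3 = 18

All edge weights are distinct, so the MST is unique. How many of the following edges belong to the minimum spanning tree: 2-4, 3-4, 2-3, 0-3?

Sort edges by weight, then run Kruskal:
1-4 (2): add — endpoints in different components.
3-4 (5): add — endpoints in different components.
1-2 (6): add — endpoints in different components.
2-4 (9): skip — 2 and 4 already connected.
0-2 (13): add — endpoints in different components.
MST edge set: {1-4, 3-4, 1-2, 0-2}.
Of the listed edges, {3-4} are in the MST → 1.

1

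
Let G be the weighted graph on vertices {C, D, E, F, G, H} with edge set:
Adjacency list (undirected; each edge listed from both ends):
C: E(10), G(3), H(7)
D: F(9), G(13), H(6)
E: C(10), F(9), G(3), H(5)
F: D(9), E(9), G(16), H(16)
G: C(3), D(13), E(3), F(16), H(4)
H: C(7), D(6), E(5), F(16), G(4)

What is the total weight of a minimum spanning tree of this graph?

25

Sort edges by weight, then run Kruskal:
C G (3): add — endpoints in different components.
E G (3): add — endpoints in different components.
G H (4): add — endpoints in different components.
E H (5): skip — E and H already connected.
D H (6): add — endpoints in different components.
C H (7): skip — C and H already connected.
D F (9): add — endpoints in different components.
MST edges: C G, E G, G H, D H, D F; total weight 3+3+4+6+9 = 25.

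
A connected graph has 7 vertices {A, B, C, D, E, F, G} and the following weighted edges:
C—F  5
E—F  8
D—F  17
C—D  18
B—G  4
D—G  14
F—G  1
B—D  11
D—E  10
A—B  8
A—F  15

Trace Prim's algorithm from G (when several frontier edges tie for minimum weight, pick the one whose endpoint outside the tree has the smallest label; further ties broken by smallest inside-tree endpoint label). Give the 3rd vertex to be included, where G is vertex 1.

B

Prim, starting at G.
Step 1: frontier [F—G 1, B—G 4, D—G 14] → take F—G (1); add F.
Step 2: frontier [C—F 5, E—F 8, A—F 15, D—F 17, B—G 4, D—G 14] → take B—G (4); add B.
Step 3: frontier [A—B 8, B—D 11, C—F 5, E—F 8, A—F 15, D—F 17, D—G 14] → take C—F (5); add C.
Step 4: frontier [A—B 8, B—D 11, C—D 18, E—F 8, A—F 15, D—F 17, D—G 14] → take A—B (8); add A.
Step 5: frontier [B—D 11, C—D 18, E—F 8, D—F 17, D—G 14] → take E—F (8); add E.
Step 6: frontier [B—D 11, C—D 18, D—E 10, D—F 17, D—G 14] → take D—E (10); add D.
Vertex order: G, F, B, C, A, E, D. The 3rd vertex is B.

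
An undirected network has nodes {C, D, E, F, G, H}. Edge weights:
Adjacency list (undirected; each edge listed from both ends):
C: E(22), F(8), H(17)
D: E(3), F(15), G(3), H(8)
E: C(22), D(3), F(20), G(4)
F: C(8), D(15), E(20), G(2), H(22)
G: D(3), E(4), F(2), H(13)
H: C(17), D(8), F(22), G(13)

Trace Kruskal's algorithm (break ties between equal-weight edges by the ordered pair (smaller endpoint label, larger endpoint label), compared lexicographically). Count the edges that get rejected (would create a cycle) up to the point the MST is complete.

Kruskal's algorithm — process edges by increasing weight (ties by edge label):
F-G (2): add. Components now {C} {D} {E} {F,G} {H}
D-E (3): add. Components now {C} {D,E} {F,G} {H}
D-G (3): add. Components now {C} {D,E,F,G} {H}
E-G (4): skip — E and G already connected.
C-F (8): add. Components now {C,D,E,F,G} {H}
D-H (8): add. Components now {C,D,E,F,G,H}
Edges rejected before the tree was complete: 1.

1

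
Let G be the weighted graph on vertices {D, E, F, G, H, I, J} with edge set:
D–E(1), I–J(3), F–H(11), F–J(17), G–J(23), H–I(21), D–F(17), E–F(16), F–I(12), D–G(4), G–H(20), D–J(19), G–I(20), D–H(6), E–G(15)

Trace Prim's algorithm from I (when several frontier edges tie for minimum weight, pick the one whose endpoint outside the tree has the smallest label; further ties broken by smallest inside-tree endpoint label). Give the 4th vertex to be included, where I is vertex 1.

H

Grow the tree from I using Prim:
Step 1: cheapest edge leaving the tree is I–J (3); add J.
Step 2: cheapest edge leaving the tree is F–I (12); add F.
Step 3: cheapest edge leaving the tree is F–H (11); add H.
Step 4: cheapest edge leaving the tree is D–H (6); add D.
Step 5: cheapest edge leaving the tree is D–E (1); add E.
Step 6: cheapest edge leaving the tree is D–G (4); add G.
Vertex order: I, J, F, H, D, E, G. The 4th vertex is H.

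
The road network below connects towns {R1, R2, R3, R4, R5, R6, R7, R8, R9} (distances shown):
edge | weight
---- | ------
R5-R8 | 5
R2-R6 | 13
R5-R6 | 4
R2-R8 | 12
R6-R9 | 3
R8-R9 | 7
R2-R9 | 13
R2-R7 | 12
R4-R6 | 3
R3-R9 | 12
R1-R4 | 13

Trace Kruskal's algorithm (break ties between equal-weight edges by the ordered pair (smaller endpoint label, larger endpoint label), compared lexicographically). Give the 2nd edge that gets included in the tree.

R6-R9

Kruskal: consider edges lightest-first.
R4-R6 (3): add — endpoints in different components.
R6-R9 (3): add — endpoints in different components.
R5-R6 (4): add — endpoints in different components.
R5-R8 (5): add — endpoints in different components.
R8-R9 (7): skip — R9 and R8 already connected.
R2-R7 (12): add — endpoints in different components.
R2-R8 (12): add — endpoints in different components.
R3-R9 (12): add — endpoints in different components.
R1-R4 (13): add — endpoints in different components.
The 2nd edge added is R6-R9.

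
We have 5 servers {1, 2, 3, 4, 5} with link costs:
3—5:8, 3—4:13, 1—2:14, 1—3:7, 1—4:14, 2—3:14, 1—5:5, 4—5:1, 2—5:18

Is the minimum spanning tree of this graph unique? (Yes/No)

No

Kruskal: consider edges lightest-first.
4—5 (1): add — endpoints in different components.
1—5 (5): add — endpoints in different components.
1—3 (7): add — endpoints in different components.
3—5 (8): skip — 3 and 5 already connected.
3—4 (13): skip — 3 and 4 already connected.
1—2 (14): add — endpoints in different components.
Non-tree edge 2—3 has weight 14, equal to the heaviest edge on its tree cycle — swapping gives another MST of the same weight. Not unique.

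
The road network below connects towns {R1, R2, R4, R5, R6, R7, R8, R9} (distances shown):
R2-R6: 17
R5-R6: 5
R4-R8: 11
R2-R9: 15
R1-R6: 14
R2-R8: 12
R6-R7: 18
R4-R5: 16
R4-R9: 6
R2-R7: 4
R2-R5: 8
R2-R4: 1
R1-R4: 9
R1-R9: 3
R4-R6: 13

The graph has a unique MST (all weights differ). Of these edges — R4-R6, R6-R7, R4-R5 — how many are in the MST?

Kruskal's algorithm — process edges by increasing weight (ties by edge label):
R2-R4 (1): add — endpoints in different components.
R1-R9 (3): add — endpoints in different components.
R2-R7 (4): add — endpoints in different components.
R5-R6 (5): add — endpoints in different components.
R4-R9 (6): add — endpoints in different components.
R2-R5 (8): add — endpoints in different components.
R1-R4 (9): skip — R4 and R1 already connected.
R4-R8 (11): add — endpoints in different components.
MST edge set: {R2-R4, R1-R9, R2-R7, R5-R6, R4-R9, R2-R5, R4-R8}.
Of the listed edges, {} are in the MST → 0.

0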